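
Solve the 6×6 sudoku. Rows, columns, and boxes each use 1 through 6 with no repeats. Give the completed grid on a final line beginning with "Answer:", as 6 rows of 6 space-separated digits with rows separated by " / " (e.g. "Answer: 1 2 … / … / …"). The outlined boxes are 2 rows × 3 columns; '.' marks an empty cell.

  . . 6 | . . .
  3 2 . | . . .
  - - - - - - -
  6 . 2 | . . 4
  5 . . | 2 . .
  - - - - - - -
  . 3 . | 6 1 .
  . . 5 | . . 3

Step 1. [r5c3∈{4}] only 4 remains possible at r5c3. So r5c3=4.
Step 2. [r2c3∈{1}] only 1 remains possible at r2c3 ⇒ r2c3=1.
Step 3. [r1c2∈{4,5}] col 2 places 5 nowhere but r1c2. So r1c2=5.
Step 4. [r3c2∈{1}] only 1 remains possible at r3c2. So r3c2=1.
Step 5. [r6c4∈{4}] r6c4 is down to just 4. So r6c4=4.
Step 6. [r2c5∈{4,5,6}] 4 has one home in row 2: r2c5. So r2c5=4.
Step 7. [r6c5∈{2}] r6c5's peers cover all but 2 ⇒ r6c5=2.
Step 8. [r1c5∈{3}] only 3 remains possible at r1c5, so r1c5=3.
Step 9. [r2c6∈{5,6}] r2c6 is the only open cell in row 2 admitting 6, so r2c6=6.
Step 10. [r2c4∈{5}] r2c4's peers cover all but 5 ⇒ r2c4=5.
Step 11. [r1c4∈{1}] r1c4 has the single candidate 1, so r1c4=1.
Step 12. [r5c1∈{2}] r5c1 is down to just 2 ⇒ r5c1=2.
Step 13. [r4c6∈{1}] r4c6's peers cover all but 1, so r4c6=1.
Step 14. [r4c5∈{6}] only 6 remains possible at r4c5, so r4c5=6.
Step 15. [r3c5∈{5}] nothing but 5 survives at r3c5. So r3c5=5.
Step 16. [r6c1∈{1}] r6c1's peers cover all but 1 ⇒ r6c1=1.
Step 17. [r6c2∈{6}] nothing but 6 survives at r6c2. So r6c2=6.
Step 18. [r4c3∈{3}] r4c3's peers cover all but 3 ⇒ r4c3=3.
Step 19. [r4c2∈{4}] only 4 remains possible at r4c2, so r4c2=4.
Step 20. [r5c6∈{5}] only 5 remains possible at r5c6. So r5c6=5.
Step 21. [r3c4∈{3}] r3c4 has the single candidate 3, so r3c4=3.
Step 22. [r1c1∈{4}] r1c1 is down to just 4 ⇒ r1c1=4.
Step 23. [r1c6∈{2}] r1c6 is down to just 2 ⇒ r1c6=2.

Answer: 4 5 6 1 3 2 / 3 2 1 5 4 6 / 6 1 2 3 5 4 / 5 4 3 2 6 1 / 2 3 4 6 1 5 / 1 6 5 4 2 3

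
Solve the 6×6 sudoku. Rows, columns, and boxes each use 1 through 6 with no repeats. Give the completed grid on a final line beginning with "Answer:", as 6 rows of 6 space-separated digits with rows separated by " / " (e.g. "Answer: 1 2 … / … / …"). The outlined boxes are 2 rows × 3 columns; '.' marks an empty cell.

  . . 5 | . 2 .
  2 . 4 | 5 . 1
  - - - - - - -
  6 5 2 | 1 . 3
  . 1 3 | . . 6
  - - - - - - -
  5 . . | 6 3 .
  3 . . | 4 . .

Step 1. [r1c2∈{3,6}] row 1 places 6 nowhere but r1c2 ⇒ r1c2=6.
Step 2. [r6c6∈{2,5}] in col 6, 5 fits only at r6c6 ⇒ r6c6=5.
Step 3. [r3c5∈{4}] r3c5 has the single candidate 4 ⇒ r3c5=4.
Step 4. [r5c6∈{2}] only 2 remains possible at r5c6, so r5c6=2.
Step 5. [r6c3∈{1,6}] r6c3 is the only open cell in row 6 admitting 6, so r6c3=6.
Step 6. [r5c2∈{4}] r5c2's peers cover all but 4. So r5c2=4.
Step 7. [r2c5∈{6}] r2c5 is down to just 6. So r2c5=6.
Step 8. [r6c5∈{1}] r6c5 has the single candidate 1, so r6c5=1.
Step 9. [r6c2∈{2}] r6c2 is down to just 2, so r6c2=2.
Step 10. [r1c4∈{3}] only 3 remains possible at r1c4, so r1c4=3.
Step 11. [r2c2∈{3}] nothing but 3 survives at r2c2 ⇒ r2c2=3.
Step 12. [r4c1∈{4}] only 4 remains possible at r4c1 ⇒ r4c1=4.
Step 13. [r4c5∈{5}] r4c5 has the single candidate 5 ⇒ r4c5=5.
Step 14. [r4c4∈{2}] r4c4 is down to just 2, so r4c4=2.
Step 15. [r5c3∈{1}] only 1 remains possible at r5c3. So r5c3=1.
Step 16. [r1c6∈{4}] r1c6 is down to just 4, so r1c6=4.
Step 17. [r1c1∈{1}] nothing but 1 survives at r1c1 ⇒ r1c1=1.

Answer: 1 6 5 3 2 4 / 2 3 4 5 6 1 / 6 5 2 1 4 3 / 4 1 3 2 5 6 / 5 4 1 6 3 2 / 3 2 6 4 1 5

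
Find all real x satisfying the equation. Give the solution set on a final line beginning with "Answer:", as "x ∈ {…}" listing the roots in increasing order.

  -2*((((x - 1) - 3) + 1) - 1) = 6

Step 1. [-2*((((x - 1) - 3) + 1) - 1) = 6] LHS = -2·(…); ÷-2 both sides, so div: (((x - 1) - 3) + 1) - 1 = -3.
Step 2. [(((x - 1) - 3) + 1) - 1 = -3] -1 is outermost — add 1 both sides ⇒ sub: ((x - 1) - 3) + 1 = -2.
Step 3. [((x - 1) - 3) + 1 = -2] peel the +1: subtract 1 from each side ⇒ sub: (x - 1) - 3 = -3.
Step 4. [(x - 1) - 3 = -3] 3 comes off first (add 3) ⇒ sub: x - 1 = 0.
Step 5. [x - 1 = 0] the outer -1 inverts by adding 1. So sub: x = 1.

Answer: x ∈ {1}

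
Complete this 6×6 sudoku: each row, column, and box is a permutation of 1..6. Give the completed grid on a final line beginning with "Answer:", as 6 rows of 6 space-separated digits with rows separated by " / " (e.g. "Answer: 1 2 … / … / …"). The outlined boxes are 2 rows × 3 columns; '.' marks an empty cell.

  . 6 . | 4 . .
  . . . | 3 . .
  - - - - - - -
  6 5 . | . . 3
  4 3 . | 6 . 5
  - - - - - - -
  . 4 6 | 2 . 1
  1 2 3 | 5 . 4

Step 1. [r1c6∈{2}] nothing but 2 survives at r1c6. So r1c6=2.
Step 2. [r3c4∈{1}] nothing but 1 survives at r3c4. So r3c4=1.
Step 3. [r4c3∈{1,2}] in row 4, 1 fits only at r4c3. So r4c3=1.
Step 4. [r1c3∈{5}] r1c3 has the single candidate 5 ⇒ r1c3=5.
Step 5. [r2c5∈{1,5,6}] across row 2, 5 lands solely at r2c5. So r2c5=5.
Step 6. [r3c3∈{2}] r3c3 is down to just 2, so r3c3=2.
Step 7. [r6c5∈{6}] only 6 remains possible at r6c5. So r6c5=6.
Step 8. [r1c1∈{3}] only 3 remains possible at r1c1, so r1c1=3.
Step 9. [r2c2∈{1}] r2c2's peers cover all but 1, so r2c2=1.
Step 10. [r2c1∈{2}] nothing but 2 survives at r2c1, so r2c1=2.
Step 11. [r5c5∈{3}] nothing but 3 survives at r5c5. So r5c5=3.
Step 12. [r3c5∈{4}] nothing but 4 survives at r3c5 ⇒ r3c5=4.
Step 13. [r1c5∈{1}] r1c5 is down to just 1. So r1c5=1.
Step 14. [r2c6∈{6}] nothing but 6 survives at r2c6 ⇒ r2c6=6.
Step 15. [r4c5∈{2}] nothing but 2 survives at r4c5 ⇒ r4c5=2.
Step 16. [r2c3∈{4}] only 4 remains possible at r2c3 ⇒ r2c3=4.
Step 17. [r5c1∈{5}] r5c1 is down to just 5, so r5c1=5.

Answer: 3 6 5 4 1 2 / 2 1 4 3 5 6 / 6 5 2 1 4 3 / 4 3 1 6 2 5 / 5 4 6 2 3 1 / 1 2 3 5 6 4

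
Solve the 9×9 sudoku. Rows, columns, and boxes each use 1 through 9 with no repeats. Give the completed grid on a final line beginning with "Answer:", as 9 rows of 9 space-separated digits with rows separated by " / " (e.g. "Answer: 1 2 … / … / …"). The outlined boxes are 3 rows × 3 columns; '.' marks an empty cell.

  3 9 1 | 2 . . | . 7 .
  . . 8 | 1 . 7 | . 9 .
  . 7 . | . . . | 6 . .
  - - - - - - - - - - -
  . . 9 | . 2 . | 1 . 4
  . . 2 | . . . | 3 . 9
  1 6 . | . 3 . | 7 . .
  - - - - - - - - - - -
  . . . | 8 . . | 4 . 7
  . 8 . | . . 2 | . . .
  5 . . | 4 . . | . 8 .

Step 1. [r3c8∈{1,2,3,4,5}] 4 has one home in col 8: r3c8 ⇒ r3c8=4.
Step 2. [r3c9∈{1,2,3,5,8}] row 3 places 1 nowhere but r3c9. So r3c9=1.
Step 3. [r2c1∈{2,4,6}] 6 has one home in box 1: r2c1. So r2c1=6.
Step 4. [r3c3∈{5}] nothing but 5 survives at r3c3. So r3c3=5.
Step 5. [r1c7∈{5,8}] 8 has one home in col 7: r1c7. So r1c7=8.
Step 6. [r1c9∈{5}] r1c9's peers cover all but 5 ⇒ r1c9=5.
Step 7. [r8c7∈{5,9}] across col 7, 5 lands solely at r8c7. So r8c7=5.
Step 8. [r6c3∈{4}] nothing but 4 survives at r6c3 ⇒ r6c3=4.
Step 9. [r5c2∈{5}] r5c2 is down to just 5, so r5c2=5.
Step 10. [r5c8∈{6}] only 6 remains possible at r5c8 ⇒ r5c8=6.
Step 11. [r5c4∈{7}] only 7 remains possible at r5c4 ⇒ r5c4=7.
Step 12. [r9c7∈{2,9}] 9 has one home in col 7: r9c7. So r9c7=9.
Step 13. [r5c1∈{8}] r5c1 is down to just 8 ⇒ r5c1=8.
Step 14. [r4c6∈{5,6,8}] across row 4, 8 lands solely at r4c6. So r4c6=8.
Step 15. [r2c9∈{2,3}] r2c9 is the only open cell in row 2 admitting 3. So r2c9=3.
Step 16. [r8c9∈{6}] only 6 remains possible at r8c9, so r8c9=6.
Step 17. [r9c9∈{2}] r9c9 has the single candidate 2, so r9c9=2.
Step 18. [r3c1∈{2}] nothing but 2 survives at r3c1, so r3c1=2.
Step 19. [r7c1∈{9}] only 9 remains possible at r7c1, so r7c1=9.
Step 20. [r4c8∈{5}] r4c8 has the single candidate 5. So r4c8=5.
Step 21. [r4c2∈{3}] r4c2 has the single candidate 3. So r4c2=3.
Step 22. [r9c2∈{1}] r9c2 is down to just 1. So r9c2=1.
Step 23. [r6c4∈{5,9}] r6c4 is the only open cell in col 4 admitting 5, so r6c4=5.
Step 24. [r7c6∈{1,3,5,6}] in col 6, 5 fits only at r7c6 ⇒ r7c6=5.
Step 25. [r5c6∈{1,4}] col 6 places 1 nowhere but r5c6 ⇒ r5c6=1.
Step 26. [r1c6∈{4,6}] r1c6 is the only open cell in col 6 admitting 4, so r1c6=4.
Step 27. [r9c6∈{3,6}] 6 has one home in col 6: r9c6. So r9c6=6.
Step 28. [r8c4∈{3,9}] r8c4 is the only open cell in box 8 admitting 3 ⇒ r8c4=3.
Step 29. [r8c3∈{7}] nothing but 7 survives at r8c3 ⇒ r8c3=7.
Step 30. [r7c5∈{1}] only 1 remains possible at r7c5, so r7c5=1.
Step 31. [r3c4∈{9}] r3c4 is down to just 9, so r3c4=9.
Step 32. [r7c3∈{3,6}] in row 7, 6 fits only at r7c3. So r7c3=6.
Step 33. [r2c2∈{4}] nothing but 4 survives at r2c2, so r2c2=4.
Step 34. [r6c6∈{9}] only 9 remains possible at r6c6, so r6c6=9.
Step 35. [r8c5∈{9}] only 9 remains possible at r8c5, so r8c5=9.
Step 36. [r7c8∈{3}] r7c8's peers cover all but 3 ⇒ r7c8=3.
Step 37. [r3c6∈{3}] r3c6 is down to just 3 ⇒ r3c6=3.
Step 38. [r2c5∈{5}] only 5 remains possible at r2c5, so r2c5=5.
Step 39. [r6c9∈{8}] r6c9 is down to just 8 ⇒ r6c9=8.
Step 40. [r7c2∈{2}] r7c2 has the single candidate 2, so r7c2=2.
Step 41. [r2c7∈{2}] nothing but 2 survives at r2c7 ⇒ r2c7=2.
Step 42. [r8c1∈{4}] r8c1 is down to just 4. So r8c1=4.
Step 43. [r9c5∈{7}] nothing but 7 survives at r9c5, so r9c5=7.
Step 44. [r8c8∈{1}] nothing but 1 survives at r8c8 ⇒ r8c8=1.
Step 45. [r4c4∈{6}] r4c4 is down to just 6, so r4c4=6.
Step 46. [r9c3∈{3}] r9c3's peers cover all but 3. So r9c3=3.
Step 47. [r4c1∈{7}] only 7 remains possible at r4c1. So r4c1=7.
Step 48. [r5c5∈{4}] r5c5 is down to just 4. So r5c5=4.
Step 49. [r6c8∈{2}] nothing but 2 survives at r6c8, so r6c8=2.
Step 50. [r1c5∈{6}] r1c5's peers cover all but 6. So r1c5=6.
Step 51. [r3c5∈{8}] r3c5 is down to just 8, so r3c5=8.

Answer: 3 9 1 2 6 4 8 7 5 / 6 4 8 1 5 7 2 9 3 / 2 7 5 9 8 3 6 4 1 / 7 3 9 6 2 8 1 5 4 / 8 5 2 7 4 1 3 6 9 / 1 6 4 5 3 9 7 2 8 / 9 2 6 8 1 5 4 3 7 / 4 8 7 3 9 2 5 1 6 / 5 1 3 4 7 6 9 8 2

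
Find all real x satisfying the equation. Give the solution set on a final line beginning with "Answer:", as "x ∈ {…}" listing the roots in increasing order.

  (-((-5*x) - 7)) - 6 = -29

Step 1. [(-((-5*x) - 7)) - 6 = -29] add 6: x sits inside (… - 6), so sub: -((-5*x) - 7) = -23.
Step 2. [-((-5*x) - 7) = -23] leading − — multiply by −1. So neg: (-5*x) - 7 = 23.
Step 3. [(-5*x) - 7 = 23] -7 is outermost — add 7 both sides, so sub: -5*x = 30.
Step 4. [-5*x = 30] -5·(inner) — divide through by -5, so div: x = -6.

Answer: x ∈ {-6}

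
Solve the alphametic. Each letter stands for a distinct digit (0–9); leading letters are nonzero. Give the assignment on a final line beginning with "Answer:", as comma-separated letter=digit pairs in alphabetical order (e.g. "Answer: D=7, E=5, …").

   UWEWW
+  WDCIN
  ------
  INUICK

Step 1. [I] I is the leading digit of a 6-digit sum of two 5-digit numbers; the final carry is exactly 1, so I=1.
Step 2. [col 1: W + N ≡ K (mod 10)] column 1 (W + N ≡ K (mod 10), carry-in 0) doesn't pin N yet; pick N=2 and continue ⇒ N=2.
Step 3. [col 1: W + N ≡ K (mod 10)] several values work for K in column 1 (W + N ≡ K (mod 10), carry-in 0); try K=9. So K=9.
Step 4. [col 1: W + N ≡ K (mod 10)] from column 1 (N=2, K=9, carry-in 0, digits 1,2,9 already taken and all letters distinct): W must equal 7. So W=7.
Step 5. [col 2: W + I ≡ C (mod 10)] column 2: given W=7, I=1, carry-in 0, and digits 1,2,7,9 already taken and all letters distinct, W+I≡C (mod 10) forces C=8 ⇒ C=8.
Step 6. [col 3: E + C ≡ I (mod 10)] column 3 reads E+C+carry(0)=I with C=8, I=1; with digits 1,2,7,8,9 already taken and all letters distinct, the only value for E is 3 ⇒ E=3.
Step 7. [col 4: W + D ≡ U (mod 10)] in column 4 we have W+D≡U with carry-in 1; given W=7 and digits 1,2,3,7,8,9 already taken and all letters distinct, that pins D to 6. So D=6.
Step 8. [col 4: W + D ≡ U (mod 10)] in column 4 we have W+D≡U with carry-in 1; given W=7, D=6 and digits 1,2,3,6,7,8,9 already taken and all letters distinct, that pins U to 4, so U=4.

Answer: C=8, D=6, E=3, I=1, K=9, N=2, U=4, W=7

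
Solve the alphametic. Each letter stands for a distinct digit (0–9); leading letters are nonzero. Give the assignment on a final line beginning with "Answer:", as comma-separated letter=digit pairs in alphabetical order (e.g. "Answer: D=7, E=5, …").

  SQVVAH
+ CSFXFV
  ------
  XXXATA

Step 1. [col 1: H + V ≡ A (mod 10)] several values work for A in column 1 (H + V ≡ A (mod 10), carry-in 0); try A=9 ⇒ A=9.
Step 2. [col 1: H + V ≡ A (mod 10)] several values work for V in column 1 (H + V ≡ A (mod 10), carry-in 0); try V=5. So V=5.
Step 3. [col 1: H + V ≡ A (mod 10)] column 1 reads H+V+carry(0)=A with V=5, A=9; with digits 5,9 already taken and all letters distinct, the only value for H is 4, so H=4.
Step 4. [col 2: A + F ≡ T (mod 10)] several values work for T in column 2 (A + F ≡ T (mod 10), carry-in 0); try T=7 ⇒ T=7.
Step 5. [col 2: A + F ≡ T (mod 10)] from column 2 (A=9, T=7, carry-in 0, digits 4,5,7,9 already taken and all letters distinct): F must equal 8 ⇒ F=8.
Step 6. [col 3: V + X ≡ A (mod 10)] column 3: given V=5, A=9, carry-in 1, and digits 4,5,7,8,9 already taken and all letters distinct, V+X≡A (mod 10) forces X=3, so X=3.
Step 7. [col 5: Q + S ≡ X (mod 10)] no forcing yet in column 5 (carry-in 1); S=2 is free and consistent — try it, so S=2.
Step 8. [col 5: Q + S ≡ X (mod 10)] column 5 reads Q+S+carry(1)=X with S=2, X=3; with digits 2,3,4,5,7,8,9 already taken and all letters distinct, the only value for Q is 0. So Q=0.
Step 9. [col 6: S + C ≡ X (mod 10)] from column 6 (S=2, X=3, carry-in 0, digits 0,2,3,4,5,7,8,9 already taken and all letters distinct): C must equal 1 ⇒ C=1.

Answer: A=9, C=1, F=8, H=4, Q=0, S=2, T=7, V=5, X=3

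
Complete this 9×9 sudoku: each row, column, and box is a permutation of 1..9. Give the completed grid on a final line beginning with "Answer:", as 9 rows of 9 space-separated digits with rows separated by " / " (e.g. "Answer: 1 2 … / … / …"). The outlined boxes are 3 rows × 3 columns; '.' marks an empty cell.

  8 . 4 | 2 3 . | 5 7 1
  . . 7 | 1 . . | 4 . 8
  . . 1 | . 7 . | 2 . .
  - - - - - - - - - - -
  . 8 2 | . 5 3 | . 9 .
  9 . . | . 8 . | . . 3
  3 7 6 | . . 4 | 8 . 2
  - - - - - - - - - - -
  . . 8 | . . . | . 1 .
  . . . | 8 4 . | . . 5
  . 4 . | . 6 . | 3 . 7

Step 1. [r2c5∈{9}] only 9 remains possible at r2c5, so r2c5=9.
Step 2. [r5c6∈{1,2,6,7}] row 5 places 2 nowhere but r5c6 ⇒ r5c6=2.
Step 3. [r1c2∈{6,9}] across row 1, 9 lands solely at r1c2 ⇒ r1c2=9.
Step 4. [r7c4∈{3,5,7,9}] across col 4, 3 lands solely at r7c4 ⇒ r7c4=3.
Step 5. [r1c6∈{6}] nothing but 6 survives at r1c6 ⇒ r1c6=6.
Step 6. [r2c6∈{5}] r2c6's peers cover all but 5. So r2c6=5.
Step 7. [r9c4∈{5,9}] 5 has one home in col 4: r9c4, so r9c4=5.
Step 8. [r5c8∈{4,5,6}] r5c8 is the only open cell in row 5 admitting 4, so r5c8=4.
Step 9. [r4c9∈{6}] r4c9 is down to just 6, so r4c9=6.
Step 10. [r9c3∈{9}] only 9 remains possible at r9c3 ⇒ r9c3=9.
Step 11. [r7c5∈{2}] r7c5's peers cover all but 2 ⇒ r7c5=2.
Step 12. [r9c6∈{1}] r9c6's peers cover all but 1 ⇒ r9c6=1.
Step 13. [r9c1∈{2}] r9c1 is down to just 2 ⇒ r9c1=2.
Step 14. [r2c1∈{6}] r2c1's peers cover all but 6, so r2c1=6.
Step 15. [r3c8∈{3,6}] across row 3, 6 lands solely at r3c8 ⇒ r3c8=6.
Step 16. [r3c2∈{3,5}] across row 3, 3 lands solely at r3c2 ⇒ r3c2=3.
Step 17. [r4c4∈{7}] nothing but 7 survives at r4c4. So r4c4=7.
Step 18. [r4c7∈{1}] only 1 remains possible at r4c7, so r4c7=1.
Step 19. [r5c2∈{1,5}] row 5 places 1 nowhere but r5c2, so r5c2=1.
Step 20. [r8c2∈{6}] nothing but 6 survives at r8c2. So r8c2=6.
Step 21. [r8c7∈{9}] nothing but 9 survives at r8c7, so r8c7=9.
Step 22. [r8c6∈{7}] r8c6 has the single candidate 7. So r8c6=7.
Step 23. [r3c1∈{5}] nothing but 5 survives at r3c1. So r3c1=5.
Step 24. [r6c5∈{1}] only 1 remains possible at r6c5, so r6c5=1.
Step 25. [r7c1∈{7}] r7c1's peers cover all but 7, so r7c1=7.
Step 26. [r2c2∈{2}] nothing but 2 survives at r2c2, so r2c2=2.
Step 27. [r7c7∈{6}] r7c7 has the single candidate 6. So r7c7=6.
Step 28. [r4c1∈{4}] r4c1's peers cover all but 4. So r4c1=4.
Step 29. [r7c2∈{5}] r7c2 is down to just 5, so r7c2=5.
Step 30. [r2c8∈{3}] r2c8 has the single candidate 3 ⇒ r2c8=3.
Step 31. [r8c8∈{2}] r8c8 is down to just 2, so r8c8=2.
Step 32. [r7c9∈{4}] r7c9's peers cover all but 4, so r7c9=4.
Step 33. [r5c4∈{6}] r5c4 is down to just 6 ⇒ r5c4=6.
Step 34. [r3c6∈{8}] r3c6 has the single candidate 8 ⇒ r3c6=8.
Step 35. [r5c7∈{7}] r5c7 has the single candidate 7, so r5c7=7.
Step 36. [r6c8∈{5}] r6c8 has the single candidate 5 ⇒ r6c8=5.
Step 37. [r7c6∈{9}] r7c6's peers cover all but 9, so r7c6=9.
Step 38. [r5c3∈{5}] nothing but 5 survives at r5c3. So r5c3=5.
Step 39. [r3c9∈{9}] r3c9's peers cover all but 9. So r3c9=9.
Step 40. [r3c4∈{4}] nothing but 4 survives at r3c4, so r3c4=4.
Step 41. [r9c8∈{8}] r9c8 has the single candidate 8, so r9c8=8.
Step 42. [r8c3∈{3}] nothing but 3 survives at r8c3 ⇒ r8c3=3.
Step 43. [r6c4∈{9}] r6c4's peers cover all but 9, so r6c4=9.
Step 44. [r8c1∈{1}] r8c1 is down to just 1, so r8c1=1.

Answer: 8 9 4 2 3 6 5 7 1 / 6 2 7 1 9 5 4 3 8 / 5 3 1 4 7 8 2 6 9 / 4 8 2 7 5 3 1 9 6 / 9 1 5 6 8 2 7 4 3 / 3 7 6 9 1 4 8 5 2 / 7 5 8 3 2 9 6 1 4 / 1 6 3 8 4 7 9 2 5 / 2 4 9 5 6 1 3 8 7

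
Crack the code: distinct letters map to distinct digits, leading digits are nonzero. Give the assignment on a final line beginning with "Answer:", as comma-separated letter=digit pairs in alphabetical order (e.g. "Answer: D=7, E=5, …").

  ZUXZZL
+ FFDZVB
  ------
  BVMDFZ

Step 1. [col 1: L + B ≡ Z (mod 10)] column 1 (L + B ≡ Z (mod 10), carry-in 0) doesn't pin B yet; pick B=8 and continue, so B=8.
Step 2. [col 1: L + B ≡ Z (mod 10)] L=9 is one option consistent with column 1 (L + B ≡ Z (mod 10), carry-in 0) — take it. So L=9.
Step 3. [col 1: L + B ≡ Z (mod 10)] column 1 reads L+B+carry(0)=Z with L=9, B=8; with digits 8,9 already taken and all letters distinct, the only value for Z is 7 ⇒ Z=7.
Step 4. [col 2: Z + V ≡ F (mod 10)] V=3 is one option consistent with column 2 (Z + V ≡ F (mod 10), carry-in 1) — take it ⇒ V=3.
Step 5. [col 2: Z + V ≡ F (mod 10)] column 2 reads Z+V+carry(1)=F with Z=7, V=3; with digits 3,7,8,9 already taken and all letters distinct, the only value for F is 1 ⇒ F=1.
Step 6. [col 3: Z + Z ≡ D (mod 10)] column 3 reads Z+Z+carry(1)=D with Z=7; with digits 1,3,7,8,9 already taken and all letters distinct, the only value for D is 5, so D=5.
Step 7. [col 4: X + D ≡ M (mod 10)] column 4 (X + D ≡ M (mod 10), carry-in 1) doesn't pin M yet; pick M=6 and continue, so M=6.
Step 8. [col 4: X + D ≡ M (mod 10)] from column 4 (D=5, M=6, carry-in 1, digits 1,3,5,6,7,8,9 already taken and all letters distinct): X must equal 0. So X=0.
Step 9. [col 5: U + F ≡ V (mod 10)] column 5 reads U+F+carry(0)=V with F=1, V=3; with digits 0,1,3,5,6,7,8,9 already taken and all letters distinct, the only value for U is 2, so U=2.

Answer: B=8, D=5, F=1, L=9, M=6, U=2, V=3, X=0, Z=7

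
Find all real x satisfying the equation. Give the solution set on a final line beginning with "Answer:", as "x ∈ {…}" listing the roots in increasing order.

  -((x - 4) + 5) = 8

Step 1. [-((x - 4) + 5) = 8] LHS negated; negate both sides ⇒ neg: (x - 4) + 5 = -8.
Step 2. [(x - 4) + 5 = -8] the outer +5 inverts by subtracting 5. So sub: x - 4 = -13.
Step 3. [x - 4 = -13] peel the -4: add 4 from each side, so sub: x = -9.

Answer: x ∈ {-9}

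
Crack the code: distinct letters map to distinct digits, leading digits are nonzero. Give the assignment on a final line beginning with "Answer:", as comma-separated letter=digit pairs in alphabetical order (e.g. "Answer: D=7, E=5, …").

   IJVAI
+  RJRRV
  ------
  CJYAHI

Step 1. [C] C is the leading digit of a 6-digit sum of two 5-digit numbers; the final carry is exactly 1 ⇒ C=1.
Step 2. [col 1: I + V ≡ I (mod 10)] in column 1 we have I+V≡I with carry-in 0; given nothing yet and digits 1 already taken and all letters distinct, that pins V to 0, so V=0.
Step 3. [col 1: I + V ≡ I (mod 10)] column 1 (I + V ≡ I (mod 10), carry-in 0) doesn't pin I yet; pick I=5 and continue. So I=5.
Step 4. [col 2: A + R ≡ H (mod 10)] H=7 is one option consistent with column 2 (A + R ≡ H (mod 10), carry-in 0) — take it ⇒ H=7.
Step 5. [col 2: A + R ≡ H (mod 10)] column 2 (A + R ≡ H (mod 10), carry-in 0) doesn't pin A yet; pick A=9 and continue ⇒ A=9.
Step 6. [col 2: A + R ≡ H (mod 10)] from column 2 (A=9, H=7, carry-in 0, digits 0,1,5,7,9 already taken and all letters distinct): R must equal 8. So R=8.
Step 7. [col 4: J + J ≡ Y (mod 10)] J=3 is one option consistent with column 4 (J + J ≡ Y (mod 10), carry-in 0) — take it, so J=3.
Step 8. [col 4: J + J ≡ Y (mod 10)] from column 4 (J=3, carry-in 0, digits 0,1,3,5,7,8,9 already taken and all letters distinct): Y must equal 6. So Y=6.

Answer: A=9, C=1, H=7, I=5, J=3, R=8, V=0, Y=6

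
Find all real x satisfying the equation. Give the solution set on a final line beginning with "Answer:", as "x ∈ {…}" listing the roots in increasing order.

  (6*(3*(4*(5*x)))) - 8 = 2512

Step 1. [(6*(3*(4*(5*x)))) - 8 = 2512] 8 comes off first (add 8) ⇒ sub: 6*(3*(4*(5*x))) = 2520.
Step 2. [6*(3*(4*(5*x))) = 2520] 6·(inner) — divide through by 6. So div: 3*(4*(5*x)) = 420.
Step 3. [3*(4*(5*x)) = 420] 3·(inner) — divide through by 3. So div: 4*(5*x) = 140.
Step 4. [4*(5*x) = 140] leading coefficient 4: divide by 4 ⇒ div: 5*x = 35.
Step 5. [5*x = 35] divide by the outer 5. So div: x = 7.

Answer: x ∈ {7}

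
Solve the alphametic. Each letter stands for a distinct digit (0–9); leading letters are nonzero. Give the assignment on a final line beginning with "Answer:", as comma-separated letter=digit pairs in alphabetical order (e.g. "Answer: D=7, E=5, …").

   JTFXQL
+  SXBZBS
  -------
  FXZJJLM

Step 1. [col 1: L + S ≡ M (mod 10)] several values work for S in column 1 (L + S ≡ M (mod 10), carry-in 0); try S=4. So S=4.
Step 2. [col 1: L + S ≡ M (mod 10)] several values work for M in column 1 (L + S ≡ M (mod 10), carry-in 0); try M=0, so M=0.
Step 3. [F] the sum has 7 digits but both addends have 6; that extra leading digit F is the final carry, namely 1, so F=1.
Step 4. [col 1: L + S ≡ M (mod 10)] column 1 reads L+S+carry(0)=M with S=4, M=0; with digits 0,1,4 already taken and all letters distinct, the only value for L is 6, so L=6.
Step 5. [col 2: Q + B ≡ L (mod 10)] no forcing yet in column 2 (carry-in 1); Q=7 is free and consistent — try it ⇒ Q=7.
Step 6. [col 2: Q + B ≡ L (mod 10)] column 2: given Q=7, L=6, carry-in 1, and digits 0,1,4,6,7 already taken and all letters distinct, Q+B≡L (mod 10) forces B=8. So B=8.
Step 7. [col 3: X + Z ≡ J (mod 10)] from column 3 (nothing yet, carry-in 1, digits 0,1,4,6,7,8 already taken and all letters distinct): J must equal 9. So J=9.
Step 8. [col 3: X + Z ≡ J (mod 10)] Z=5 is one option consistent with column 3 (X + Z ≡ J (mod 10), carry-in 1) — take it. So Z=5.
Step 9. [col 3: X + Z ≡ J (mod 10)] column 3 reads X+Z+carry(1)=J with Z=5, J=9; with digits 0,1,4,5,6,7,8,9 already taken and all letters distinct, the only value for X is 3, so X=3.
Step 10. [col 5: T + X ≡ Z (mod 10)] column 5: given X=3, Z=5, carry-in 0, and digits 0,1,3,4,5,6,7,8,9 already taken and all letters distinct, T+X≡Z (mod 10) forces T=2 ⇒ T=2.

Answer: B=8, F=1, J=9, L=6, M=0, Q=7, S=4, T=2, X=3, Z=5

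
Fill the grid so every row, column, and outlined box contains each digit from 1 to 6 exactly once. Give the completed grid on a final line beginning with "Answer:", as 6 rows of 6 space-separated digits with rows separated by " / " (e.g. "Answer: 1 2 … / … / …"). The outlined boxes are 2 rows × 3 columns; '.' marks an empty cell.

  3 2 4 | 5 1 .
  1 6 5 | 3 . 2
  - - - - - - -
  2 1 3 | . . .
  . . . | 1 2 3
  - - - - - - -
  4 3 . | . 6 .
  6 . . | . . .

Step 1. [r5c6∈{1,5}] in row 5, 5 fits only at r5c6. So r5c6=5.
Step 2. [r6c6∈{1,4}] r6c6 is the only open cell in col 6 admitting 1 ⇒ r6c6=1.
Step 3. [r3c6∈{4,6}] r3c6 is the only open cell in col 6 admitting 4, so r3c6=4.
Step 4. [r5c4∈{2}] r5c4 is down to just 2 ⇒ r5c4=2.
Step 5. [r4c1∈{5}] only 5 remains possible at r4c1, so r4c1=5.
Step 6. [r6c4∈{4}] r6c4 has the single candidate 4. So r6c4=4.
Step 7. [r3c4∈{6}] r3c4 has the single candidate 6 ⇒ r3c4=6.
Step 8. [r4c2∈{4}] r4c2 has the single candidate 4 ⇒ r4c2=4.
Step 9. [r6c2∈{5}] r6c2 has the single candidate 5, so r6c2=5.
Step 10. [r2c5∈{4}] r2c5 is down to just 4. So r2c5=4.
Step 11. [r1c6∈{6}] r1c6 has the single candidate 6, so r1c6=6.
Step 12. [r4c3∈{6}] nothing but 6 survives at r4c3. So r4c3=6.
Step 13. [r6c3∈{2}] r6c3 has the single candidate 2. So r6c3=2.
Step 14. [r3c5∈{5}] r3c5's peers cover all but 5, so r3c5=5.
Step 15. [r5c3∈{1}] r5c3 has the single candidate 1, so r5c3=1.
Step 16. [r6c5∈{3}] r6c5 has the single candidate 3, so r6c5=3.

Answer: 3 2 4 5 1 6 / 1 6 5 3 4 2 / 2 1 3 6 5 4 / 5 4 6 1 2 3 / 4 3 1 2 6 5 / 6 5 2 4 3 1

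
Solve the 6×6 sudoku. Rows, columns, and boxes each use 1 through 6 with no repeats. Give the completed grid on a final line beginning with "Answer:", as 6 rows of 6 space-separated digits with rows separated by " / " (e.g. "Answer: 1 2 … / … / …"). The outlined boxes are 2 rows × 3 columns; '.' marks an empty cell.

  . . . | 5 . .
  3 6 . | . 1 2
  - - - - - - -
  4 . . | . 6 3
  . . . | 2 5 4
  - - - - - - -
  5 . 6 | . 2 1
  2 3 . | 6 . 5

Step 1. [r4c2∈{1}] nothing but 1 survives at r4c2 ⇒ r4c2=1.
Step 2. [r2c4∈{4}] r2c4's peers cover all but 4 ⇒ r2c4=4.
Step 3. [r6c3∈{1,4}] 1 has one home in row 6: r6c3 ⇒ r6c3=1.
Step 4. [r3c2∈{2,5}] col 2 places 5 nowhere but r3c2 ⇒ r3c2=5.
Step 5. [r1c3∈{2,4}] 4 has one home in col 3: r1c3. So r1c3=4.
Step 6. [r1c5∈{3}] r1c5 has the single candidate 3 ⇒ r1c5=3.
Step 7. [r4c1∈{6}] nothing but 6 survives at r4c1 ⇒ r4c1=6.
Step 8. [r3c3∈{2}] r3c3's peers cover all but 2, so r3c3=2.
Step 9. [r1c1∈{1}] only 1 remains possible at r1c1, so r1c1=1.
Step 10. [r6c5∈{4}] r6c5's peers cover all but 4 ⇒ r6c5=4.
Step 11. [r3c4∈{1}] r3c4 is down to just 1 ⇒ r3c4=1.
Step 12. [r5c4∈{3}] r5c4 is down to just 3. So r5c4=3.
Step 13. [r1c6∈{6}] nothing but 6 survives at r1c6 ⇒ r1c6=6.
Step 14. [r5c2∈{4}] r5c2 has the single candidate 4 ⇒ r5c2=4.
Step 15. [r2c3∈{5}] only 5 remains possible at r2c3 ⇒ r2c3=5.
Step 16. [r1c2∈{2}] r1c2 is down to just 2. So r1c2=2.
Step 17. [r4c3∈{3}] only 3 remains possible at r4c3, so r4c3=3.

Answer: 1 2 4 5 3 6 / 3 6 5 4 1 2 / 4 5 2 1 6 3 / 6 1 3 2 5 4 / 5 4 6 3 2 1 / 2 3 1 6 4 5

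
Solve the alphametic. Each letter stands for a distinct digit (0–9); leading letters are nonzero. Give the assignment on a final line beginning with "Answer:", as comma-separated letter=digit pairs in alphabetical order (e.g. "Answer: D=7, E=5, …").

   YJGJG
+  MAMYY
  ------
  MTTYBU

Step 1. [M] M is the leading digit of a 6-digit sum of two 5-digit numbers; the final carry is exactly 1, so M=1.
Step 2. [col 1: G + Y ≡ U (mod 10)] column 1 (G + Y ≡ U (mod 10), carry-in 0) doesn't pin Y yet; pick Y=8 and continue, so Y=8.
Step 3. [col 1: G + Y ≡ U (mod 10)] no forcing yet in column 1 (carry-in 0); U=4 is free and consistent — try it, so U=4.
Step 4. [col 1: G + Y ≡ U (mod 10)] column 1: given Y=8, U=4, carry-in 0, and digits 1,4,8 already taken and all letters distinct, G+Y≡U (mod 10) forces G=6 ⇒ G=6.
Step 5. [col 2: J + Y ≡ B (mod 10)] several values work for B in column 2 (J + Y ≡ B (mod 10), carry-in 1); try B=2 ⇒ B=2.
Step 6. [col 2: J + Y ≡ B (mod 10)] column 2: given Y=8, B=2, carry-in 1, and digits 1,2,4,6,8 already taken and all letters distinct, J+Y≡B (mod 10) forces J=3 ⇒ J=3.
Step 7. [col 4: J + A ≡ T (mod 10)] in column 4 we have J+A≡T with carry-in 0; given J=3 and digits 1,2,3,4,6,8 already taken and all letters distinct, that pins A to 7 ⇒ A=7.
Step 8. [col 4: J + A ≡ T (mod 10)] in column 4 we have J+A≡T with carry-in 0; given J=3, A=7 and digits 1,2,3,4,6,7,8 already taken and all letters distinct, that pins T to 0, so T=0.

Answer: A=7, B=2, G=6, J=3, M=1, T=0, U=4, Y=8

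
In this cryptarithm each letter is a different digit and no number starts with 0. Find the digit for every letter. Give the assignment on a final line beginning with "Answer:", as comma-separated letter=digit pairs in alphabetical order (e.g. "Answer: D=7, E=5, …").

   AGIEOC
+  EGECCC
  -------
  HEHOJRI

Step 1. [col 1: C + C ≡ I (mod 10)] column 1 (C + C ≡ I (mod 10), carry-in 0) doesn't pin C yet; pick C=4 and continue, so C=4.
Step 2. [col 1: C + C ≡ I (mod 10)] in column 1 we have C+C≡I with carry-in 0; given C=4 and digits 4 already taken and all letters distinct, that pins I to 8, so I=8.
Step 3. [col 2: O + C ≡ R (mod 10)] no forcing yet in column 2 (carry-in 0); O=6 is free and consistent — try it. So O=6.
Step 4. [H] H is the leading digit of a 7-digit sum of two 6-digit numbers; the final carry is exactly 1 ⇒ H=1.
Step 5. [col 2: O + C ≡ R (mod 10)] in column 2 we have O+C≡R with carry-in 0; given O=6, C=4 and digits 1,4,6,8 already taken and all letters distinct, that pins R to 0, so R=0.
Step 6. [col 3: E + C ≡ J (mod 10)] several values work for J in column 3 (E + C ≡ J (mod 10), carry-in 1); try J=2 ⇒ J=2.
Step 7. [col 3: E + C ≡ J (mod 10)] in column 3 we have E+C≡J with carry-in 1; given C=4, J=2 and digits 0,1,2,4,6,8 already taken and all letters distinct, that pins E to 7. So E=7.
Step 8. [col 5: G + G ≡ H (mod 10)] column 5: given H=1, carry-in 1, and digits 0,1,2,4,6,7,8 already taken and all letters distinct, G+G≡H (mod 10) forces G=5, so G=5.
Step 9. [col 6: A + E ≡ E (mod 10)] in column 6 we have A+E≡E with carry-in 1; given E=7 and digits 0,1,2,4,5,6,7,8 already taken and all letters distinct, that pins A to 9, so A=9.

Answer: A=9, C=4, E=7, G=5, H=1, I=8, J=2, O=6, R=0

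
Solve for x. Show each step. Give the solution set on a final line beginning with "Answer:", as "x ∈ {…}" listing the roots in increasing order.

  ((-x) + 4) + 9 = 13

Step 1. [((-x) + 4) + 9 = 13] the outer +9 inverts by subtracting 9. So sub: (-x) + 4 = 4.
Step 2. [(-x) + 4 = 4] the outer +4 inverts by subtracting 4 ⇒ sub: -x = 0.
Step 3. [-x = 0] leading − — multiply by −1 ⇒ neg: x = 0.

Answer: x ∈ {0}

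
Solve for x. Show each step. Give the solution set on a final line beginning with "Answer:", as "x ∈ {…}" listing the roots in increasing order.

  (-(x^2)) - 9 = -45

Step 1. [(-(x^2)) - 9 = -45] add 9: x sits inside (… - 9). So sub: -(x^2) = -36.
Step 2. [-(x^2) = -36] flip signs both sides, so neg: x^2 = 36.
Step 3. [x^2 = 36] 36 ≥ 0, LHS is (·)² — take ±√, so sqrt: x = 6 or -6.

Answer: x ∈ {-6, 6}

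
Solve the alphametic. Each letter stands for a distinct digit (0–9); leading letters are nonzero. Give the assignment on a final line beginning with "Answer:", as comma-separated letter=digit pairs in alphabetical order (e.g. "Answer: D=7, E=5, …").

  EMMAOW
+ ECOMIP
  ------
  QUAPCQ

Step 1. [col 1: W + P ≡ Q (mod 10)] no forcing yet in column 1 (carry-in 0); Q=6 is free and consistent — try it, so Q=6.
Step 2. [col 1: W + P ≡ Q (mod 10)] no forcing yet in column 1 (carry-in 0); P=7 is free and consistent — try it ⇒ P=7.
Step 3. [col 1: W + P ≡ Q (mod 10)] column 1 reads W+P+carry(0)=Q with P=7, Q=6; with digits 6,7 already taken and all letters distinct, the only value for W is 9 ⇒ W=9.
Step 4. [col 2: O + I ≡ C (mod 10)] C=0 is one option consistent with column 2 (O + I ≡ C (mod 10), carry-in 1) — take it, so C=0.
Step 5. [col 2: O + I ≡ C (mod 10)] several values work for O in column 2 (O + I ≡ C (mod 10), carry-in 1); try O=8 ⇒ O=8.
Step 6. [col 2: O + I ≡ C (mod 10)] column 2 reads O+I+carry(1)=C with O=8, C=0; with digits 0,6,7,8,9 already taken and all letters distinct, the only value for I is 1, so I=1.
Step 7. [col 3: A + M ≡ P (mod 10)] column 3 (A + M ≡ P (mod 10), carry-in 1) doesn't pin M yet; pick M=4 and continue. So M=4.
Step 8. [col 3: A + M ≡ P (mod 10)] in column 3 we have A+M≡P with carry-in 1; given M=4, P=7 and digits 0,1,4,6,7,8,9 already taken and all letters distinct, that pins A to 2 ⇒ A=2.
Step 9. [col 5: M + C ≡ U (mod 10)] from column 5 (M=4, C=0, carry-in 1, digits 0,1,2,4,6,7,8,9 already taken and all letters distinct): U must equal 5. So U=5.
Step 10. [col 6: E + E ≡ Q (mod 10)] column 6 reads E+E+carry(0)=Q with Q=6; with digits 0,1,2,4,5,6,7,8,9 already taken and all letters distinct, the only value for E is 3 ⇒ E=3.

Answer: A=2, C=0, E=3, I=1, M=4, O=8, P=7, Q=6, U=5, W=9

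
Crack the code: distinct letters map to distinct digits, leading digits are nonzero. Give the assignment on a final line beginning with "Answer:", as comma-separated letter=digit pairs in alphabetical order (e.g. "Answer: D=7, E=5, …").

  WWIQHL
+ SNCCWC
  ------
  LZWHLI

Step 1. [col 1: L + C ≡ I (mod 10)] several values work for C in column 1 (L + C ≡ I (mod 10), carry-in 0); try C=2, so C=2.
Step 2. [col 1: L + C ≡ I (mod 10)] L=7 is one option consistent with column 1 (L + C ≡ I (mod 10), carry-in 0) — take it. So L=7.
Step 3. [col 1: L + C ≡ I (mod 10)] in column 1 we have L+C≡I with carry-in 0; given L=7, C=2 and digits 2,7 already taken and all letters distinct, that pins I to 9 ⇒ I=9.
Step 4. [col 2: H + W ≡ L (mod 10)] column 2 (H + W ≡ L (mod 10), carry-in 0) doesn't pin H yet; pick H=6 and continue, so H=6.
Step 5. [col 2: H + W ≡ L (mod 10)] column 2 reads H+W+carry(0)=L with H=6, L=7; with digits 2,6,7,9 already taken and all letters distinct, the only value for W is 1. So W=1.
Step 6. [col 3: Q + C ≡ H (mod 10)] from column 3 (C=2, H=6, carry-in 0, digits 1,2,6,7,9 already taken and all letters distinct): Q must equal 4 ⇒ Q=4.
Step 7. [col 5: W + N ≡ Z (mod 10)] column 5 (W + N ≡ Z (mod 10), carry-in 1) doesn't pin N yet; pick N=8 and continue, so N=8.
Step 8. [col 5: W + N ≡ Z (mod 10)] column 5 reads W+N+carry(1)=Z with W=1, N=8; with digits 1,2,4,6,7,8,9 already taken and all letters distinct, the only value for Z is 0. So Z=0.
Step 9. [col 6: W + S ≡ L (mod 10)] in column 6 we have W+S≡L with carry-in 1; given W=1, L=7 and digits 0,1,2,4,6,7,8,9 already taken and all letters distinct, that pins S to 5, so S=5.

Answer: C=2, H=6, I=9, L=7, N=8, Q=4, S=5, W=1, Z=0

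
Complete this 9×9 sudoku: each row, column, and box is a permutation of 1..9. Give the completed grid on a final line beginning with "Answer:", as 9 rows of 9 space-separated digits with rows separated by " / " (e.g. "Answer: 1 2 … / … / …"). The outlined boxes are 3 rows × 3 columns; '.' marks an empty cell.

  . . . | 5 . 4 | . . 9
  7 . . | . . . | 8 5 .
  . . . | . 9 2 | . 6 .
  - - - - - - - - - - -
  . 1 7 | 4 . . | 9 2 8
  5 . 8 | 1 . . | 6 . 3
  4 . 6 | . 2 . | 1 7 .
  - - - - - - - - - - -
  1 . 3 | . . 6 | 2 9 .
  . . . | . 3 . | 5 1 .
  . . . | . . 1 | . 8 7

Step 1. [r7c9∈{4}] r7c9 is down to just 4. So r7c9=4.
Step 2. [r5c2∈{2,9}] r5c2 is the only open cell in row 5 admitting 2 ⇒ r5c2=2.
Step 3. [r6c2∈{3,9}] in box 4, 9 fits only at r6c2. So r6c2=9.
Step 4. [r2c3∈{1,2,4,9}] in row 2, 9 fits only at r2c3. So r2c3=9.
Step 5. [r2c2∈{3,4,6}] r2c2 is the only open cell in row 2 admitting 4. So r2c2=4.
Step 6. [r1c8∈{3}] nothing but 3 survives at r1c8. So r1c8=3.
Step 7. [r3c2∈{3,5,8}] r3c2 is the only open cell in col 2 admitting 3, so r3c2=3.
Step 8. [r3c1∈{8}] only 8 remains possible at r3c1 ⇒ r3c1=8.
Step 9. [r3c4∈{7}] r3c4 has the single candidate 7 ⇒ r3c4=7.
Step 10. [r7c4∈{8}] r7c4's peers cover all but 8. So r7c4=8.
Step 11. [r1c2∈{6}] r1c2 has the single candidate 6. So r1c2=6.
Step 12. [r2c6∈{3}] r2c6 has the single candidate 3, so r2c6=3.
Step 13. [r9c2∈{5}] nothing but 5 survives at r9c2 ⇒ r9c2=5.
Step 14. [r1c1∈{2}] r1c1 has the single candidate 2, so r1c1=2.
Step 15. [r7c2∈{7}] only 7 remains possible at r7c2. So r7c2=7.
Step 16. [r9c1∈{6,9}] row 9 places 6 nowhere but r9c1. So r9c1=6.
Step 17. [r9c4∈{2,9}] row 9 places 9 nowhere but r9c4 ⇒ r9c4=9.
Step 18. [r1c3∈{1}] r1c3 is down to just 1, so r1c3=1.
Step 19. [r8c3∈{2,4}] across row 8, 4 lands solely at r8c3, so r8c3=4.
Step 20. [r2c5∈{1,6}] col 5 places 1 nowhere but r2c5, so r2c5=1.
Step 21. [r4c6∈{5}] r4c6's peers cover all but 5, so r4c6=5.
Step 22. [r8c6∈{7}] only 7 remains possible at r8c6 ⇒ r8c6=7.
Step 23. [r3c9∈{1}] r3c9 is down to just 1 ⇒ r3c9=1.
Step 24. [r1c5∈{8}] nothing but 8 survives at r1c5. So r1c5=8.
Step 25. [r8c4∈{2}] r8c4's peers cover all but 2 ⇒ r8c4=2.
Step 26. [r9c5∈{4}] r9c5's peers cover all but 4 ⇒ r9c5=4.
Step 27. [r2c4∈{6}] r2c4's peers cover all but 6. So r2c4=6.
Step 28. [r6c9∈{5}] r6c9 is down to just 5. So r6c9=5.
Step 29. [r5c6∈{9}] nothing but 9 survives at r5c6 ⇒ r5c6=9.
Step 30. [r3c7∈{4}] r3c7 is down to just 4. So r3c7=4.
Step 31. [r8c2∈{8}] r8c2 has the single candidate 8. So r8c2=8.
Step 32. [r6c6∈{8}] r6c6's peers cover all but 8 ⇒ r6c6=8.
Step 33. [r8c9∈{6}] only 6 remains possible at r8c9 ⇒ r8c9=6.
Step 34. [r9c7∈{3}] r9c7's peers cover all but 3 ⇒ r9c7=3.
Step 35. [r4c5∈{6}] r4c5 is down to just 6 ⇒ r4c5=6.
Step 36. [r3c3∈{5}] only 5 remains possible at r3c3 ⇒ r3c3=5.
Step 37. [r7c5∈{5}] r7c5 is down to just 5 ⇒ r7c5=5.
Step 38. [r1c7∈{7}] r1c7 is down to just 7, so r1c7=7.
Step 39. [r4c1∈{3}] r4c1's peers cover all but 3, so r4c1=3.
Step 40. [r5c8∈{4}] nothing but 4 survives at r5c8 ⇒ r5c8=4.
Step 41. [r2c9∈{2}] r2c9 is down to just 2 ⇒ r2c9=2.
Step 42. [r6c4∈{3}] only 3 remains possible at r6c4. So r6c4=3.
Step 43. [r9c3∈{2}] r9c3 has the single candidate 2. So r9c3=2.
Step 44. [r5c5∈{7}] r5c5's peers cover all but 7. So r5c5=7.
Step 45. [r8c1∈{9}] r8c1 is down to just 9. So r8c1=9.

Answer: 2 6 1 5 8 4 7 3 9 / 7 4 9 6 1 3 8 5 2 / 8 3 5 7 9 2 4 6 1 / 3 1 7 4 6 5 9 2 8 / 5 2 8 1 7 9 6 4 3 / 4 9 6 3 2 8 1 7 5 / 1 7 3 8 5 6 2 9 4 / 9 8 4 2 3 7 5 1 6 / 6 5 2 9 4 1 3 8 7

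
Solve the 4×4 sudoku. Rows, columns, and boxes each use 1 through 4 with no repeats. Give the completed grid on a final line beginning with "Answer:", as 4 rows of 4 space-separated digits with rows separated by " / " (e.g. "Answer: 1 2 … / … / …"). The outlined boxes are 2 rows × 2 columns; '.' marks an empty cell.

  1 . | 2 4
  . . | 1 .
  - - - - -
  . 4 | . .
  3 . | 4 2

Step 1. [r2c2∈{2,3}] across col 2, 2 lands solely at r2c2, so r2c2=2.
Step 2. [r3c4∈{1,3}] across row 3, 1 lands solely at r3c4, so r3c4=1.
Step 3. [r2c4∈{3}] r2c4 is down to just 3. So r2c4=3.
Step 4. [r2c1∈{4}] only 4 remains possible at r2c1. So r2c1=4.
Step 5. [r3c1∈{2}] r3c1 is down to just 2. So r3c1=2.
Step 6. [r3c3∈{3}] r3c3 is down to just 3. So r3c3=3.
Step 7. [r1c2∈{3}] nothing but 3 survives at r1c2. So r1c2=3.
Step 8. [r4c2∈{1}] r4c2's peers cover all but 1, so r4c2=1.

Answer: 1 3 2 4 / 4 2 1 3 / 2 4 3 1 / 3 1 4 2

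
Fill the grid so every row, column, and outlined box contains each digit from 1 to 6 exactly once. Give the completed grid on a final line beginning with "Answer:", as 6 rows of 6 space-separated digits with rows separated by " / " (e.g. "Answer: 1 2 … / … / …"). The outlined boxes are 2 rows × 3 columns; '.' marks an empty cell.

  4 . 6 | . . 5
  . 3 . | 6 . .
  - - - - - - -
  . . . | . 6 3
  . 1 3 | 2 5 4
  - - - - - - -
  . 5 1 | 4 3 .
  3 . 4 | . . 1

Step 1. [r2c6∈{2}] r2c6's peers cover all but 2 ⇒ r2c6=2.
Step 2. [r3c3∈{2,5}] across col 3, 2 lands solely at r3c3. So r3c3=2.
Step 3. [r6c2∈{2,6}] in row 6, 6 fits only at r6c2, so r6c2=6.
Step 4. [r2c1∈{1,5}] 1 has one home in col 1: r2c1, so r2c1=1.
Step 5. [r3c4∈{1}] r3c4 is down to just 1 ⇒ r3c4=1.
Step 6. [r1c4∈{3}] nothing but 3 survives at r1c4. So r1c4=3.
Step 7. [r5c1∈{2}] r5c1 has the single candidate 2 ⇒ r5c1=2.
Step 8. [r2c3∈{5}] only 5 remains possible at r2c3, so r2c3=5.
Step 9. [r1c2∈{2}] nothing but 2 survives at r1c2. So r1c2=2.
Step 10. [r6c5∈{2}] nothing but 2 survives at r6c5, so r6c5=2.
Step 11. [r2c5∈{4}] r2c5 is down to just 4. So r2c5=4.
Step 12. [r6c4∈{5}] only 5 remains possible at r6c4, so r6c4=5.
Step 13. [r4c1∈{6}] r4c1's peers cover all but 6. So r4c1=6.
Step 14. [r5c6∈{6}] r5c6's peers cover all but 6, so r5c6=6.
Step 15. [r1c5∈{1}] r1c5's peers cover all but 1. So r1c5=1.
Step 16. [r3c2∈{4}] r3c2 is down to just 4, so r3c2=4.
Step 17. [r3c1∈{5}] only 5 remains possible at r3c1. So r3c1=5.

Answer: 4 2 6 3 1 5 / 1 3 5 6 4 2 / 5 4 2 1 6 3 / 6 1 3 2 5 4 / 2 5 1 4 3 6 / 3 6 4 5 2 1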